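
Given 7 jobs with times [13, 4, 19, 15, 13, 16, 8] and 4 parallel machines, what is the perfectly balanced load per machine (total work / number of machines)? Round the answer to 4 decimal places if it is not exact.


Total processing time = 13 + 4 + 19 + 15 + 13 + 16 + 8 = 88
Number of machines = 4
Ideal balanced load = 88 / 4 = 22.0

22.0


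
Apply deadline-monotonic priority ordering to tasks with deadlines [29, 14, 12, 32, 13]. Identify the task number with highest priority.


Sort tasks by relative deadline (ascending):
  Task 3: deadline = 12
  Task 5: deadline = 13
  Task 2: deadline = 14
  Task 1: deadline = 29
  Task 4: deadline = 32
Priority order (highest first): [3, 5, 2, 1, 4]
Highest priority task = 3

3


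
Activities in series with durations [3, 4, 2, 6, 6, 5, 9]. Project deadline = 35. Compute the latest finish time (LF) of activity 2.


LF(activity 2) = deadline - sum of successor durations
Successors: activities 3 through 7 with durations [2, 6, 6, 5, 9]
Sum of successor durations = 28
LF = 35 - 28 = 7

7


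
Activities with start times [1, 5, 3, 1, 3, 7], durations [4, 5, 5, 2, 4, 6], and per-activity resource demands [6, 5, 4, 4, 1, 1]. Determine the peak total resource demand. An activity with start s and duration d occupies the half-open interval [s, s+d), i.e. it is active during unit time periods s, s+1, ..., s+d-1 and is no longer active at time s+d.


Each activity i is active on [start_i, start_i + duration_i).
Compute total resource usage per time slot:
  t=0: active resources = [], total = 0
  t=1: active resources = [6, 4], total = 10
  t=2: active resources = [6, 4], total = 10
  t=3: active resources = [6, 4, 1], total = 11
  t=4: active resources = [6, 4, 1], total = 11
  t=5: active resources = [5, 4, 1], total = 10
  t=6: active resources = [5, 4, 1], total = 10
  t=7: active resources = [5, 4, 1], total = 10
  t=8: active resources = [5, 1], total = 6
  t=9: active resources = [5, 1], total = 6
  t=10: active resources = [1], total = 1
  t=11: active resources = [1], total = 1
  t=12: active resources = [1], total = 1
Peak resource demand = 11

11


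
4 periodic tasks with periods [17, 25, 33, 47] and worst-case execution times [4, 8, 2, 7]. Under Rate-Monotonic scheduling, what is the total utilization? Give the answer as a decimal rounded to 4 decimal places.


Compute individual utilizations (exact fractions):
  Task 1: C/T = 4/17 (approx. 0.2353)
  Task 2: C/T = 8/25 (approx. 0.32)
  Task 3: C/T = 2/33 (approx. 0.0606)
  Task 4: C/T = 7/47 (approx. 0.1489)
Total utilization U = 4/17 + 8/25 + 2/33 + 7/47 = 504161/659175
Rounded to 4 decimal places: U = 0.7648
RM (Liu & Layland) bound for 4 tasks = 0.756828; compare with U = 504161/659175 (approx. 0.764836)
bound < U <= 1, so the RM sufficient condition is not met (inconclusive; an exact test such as response-time analysis is needed).

0.7648


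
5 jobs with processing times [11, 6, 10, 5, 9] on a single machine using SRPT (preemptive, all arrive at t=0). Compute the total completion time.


Since all jobs arrive at t=0, SRPT equals SPT ordering.
SPT order: [5, 6, 9, 10, 11]
Completion times:
  Job 1: p=5, C=5
  Job 2: p=6, C=11
  Job 3: p=9, C=20
  Job 4: p=10, C=30
  Job 5: p=11, C=41
Total completion time = 5 + 11 + 20 + 30 + 41 = 107

107


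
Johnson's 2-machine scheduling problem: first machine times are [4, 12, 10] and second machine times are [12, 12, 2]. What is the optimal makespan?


Apply Johnson's rule:
  Group 1 (a <= b): [(1, 4, 12), (2, 12, 12)]
  Group 2 (a > b): [(3, 10, 2)]
Optimal job order: [1, 2, 3]
Schedule:
  Job 1: M1 done at 4, M2 done at 16
  Job 2: M1 done at 16, M2 done at 28
  Job 3: M1 done at 26, M2 done at 30
Makespan = 30

30


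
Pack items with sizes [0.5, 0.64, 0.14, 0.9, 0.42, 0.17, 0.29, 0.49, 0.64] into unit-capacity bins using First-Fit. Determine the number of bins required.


Place items sequentially using First-Fit:
  Item 0.5 -> new Bin 1
  Item 0.64 -> new Bin 2
  Item 0.14 -> Bin 1 (now 0.64)
  Item 0.9 -> new Bin 3
  Item 0.42 -> new Bin 4
  Item 0.17 -> Bin 1 (now 0.81)
  Item 0.29 -> Bin 2 (now 0.93)
  Item 0.49 -> Bin 4 (now 0.91)
  Item 0.64 -> new Bin 5
Total bins used = 5

5


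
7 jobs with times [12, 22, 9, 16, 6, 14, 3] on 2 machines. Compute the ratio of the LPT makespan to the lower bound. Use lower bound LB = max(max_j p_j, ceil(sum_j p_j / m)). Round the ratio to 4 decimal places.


LPT order: [22, 16, 14, 12, 9, 6, 3]
Machine loads after assignment: [40, 42]
LPT makespan = 42
Lower bound = max(max_job, ceil(total/2)) = max(22, 41) = 41
Ratio = 42 / 41 = 1.0244

1.0244


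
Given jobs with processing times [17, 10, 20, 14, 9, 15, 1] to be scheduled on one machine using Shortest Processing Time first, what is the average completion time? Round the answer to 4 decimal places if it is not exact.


Sort jobs by processing time (SPT order): [1, 9, 10, 14, 15, 17, 20]
Compute completion times sequentially:
  Job 1: processing = 1, completes at 1
  Job 2: processing = 9, completes at 10
  Job 3: processing = 10, completes at 20
  Job 4: processing = 14, completes at 34
  Job 5: processing = 15, completes at 49
  Job 6: processing = 17, completes at 66
  Job 7: processing = 20, completes at 86
Sum of completion times = 266
Average completion time = 266/7 = 38.0

38.0


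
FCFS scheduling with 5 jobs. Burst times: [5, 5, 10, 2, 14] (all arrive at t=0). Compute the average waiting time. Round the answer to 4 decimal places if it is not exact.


FCFS order (as given): [5, 5, 10, 2, 14]
Waiting times:
  Job 1: wait = 0
  Job 2: wait = 5
  Job 3: wait = 10
  Job 4: wait = 20
  Job 5: wait = 22
Sum of waiting times = 57
Average waiting time = 57/5 = 11.4

11.4


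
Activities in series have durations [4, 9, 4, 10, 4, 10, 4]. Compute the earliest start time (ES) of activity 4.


Activity 4 starts after activities 1 through 3 complete.
Predecessor durations: [4, 9, 4]
ES = 4 + 9 + 4 = 17

17


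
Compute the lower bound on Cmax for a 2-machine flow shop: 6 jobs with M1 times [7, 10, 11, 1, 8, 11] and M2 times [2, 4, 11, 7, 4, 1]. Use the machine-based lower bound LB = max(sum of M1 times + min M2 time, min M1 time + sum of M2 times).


LB1 = sum(M1 times) + min(M2 times) = 48 + 1 = 49
LB2 = min(M1 times) + sum(M2 times) = 1 + 29 = 30
Lower bound = max(LB1, LB2) = max(49, 30) = 49

49


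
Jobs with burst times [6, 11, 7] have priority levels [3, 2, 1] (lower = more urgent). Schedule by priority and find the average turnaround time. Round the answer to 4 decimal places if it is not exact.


Sort by priority (ascending = highest first):
Order: [(1, 7), (2, 11), (3, 6)]
Completion times:
  Priority 1, burst=7, C=7
  Priority 2, burst=11, C=18
  Priority 3, burst=6, C=24
Average turnaround = 49/3 = 16.3333

16.3333


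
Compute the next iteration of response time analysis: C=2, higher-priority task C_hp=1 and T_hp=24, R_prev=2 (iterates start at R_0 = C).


R_next = C + ceil(R_prev / T_hp) * C_hp
ceil(2 / 24) = ceil(0.0833) = 1
Interference = 1 * 1 = 1
R_next = 2 + 1 = 3

3


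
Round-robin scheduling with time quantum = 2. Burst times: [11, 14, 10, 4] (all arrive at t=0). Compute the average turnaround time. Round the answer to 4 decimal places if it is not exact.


Time quantum = 2
Execution trace:
  J1 runs 2 units, time = 2
  J2 runs 2 units, time = 4
  J3 runs 2 units, time = 6
  J4 runs 2 units, time = 8
  J1 runs 2 units, time = 10
  J2 runs 2 units, time = 12
  J3 runs 2 units, time = 14
  J4 runs 2 units, time = 16
  J1 runs 2 units, time = 18
  J2 runs 2 units, time = 20
  J3 runs 2 units, time = 22
  J1 runs 2 units, time = 24
  J2 runs 2 units, time = 26
  J3 runs 2 units, time = 28
  J1 runs 2 units, time = 30
  J2 runs 2 units, time = 32
  J3 runs 2 units, time = 34
  J1 runs 1 units, time = 35
  J2 runs 2 units, time = 37
  J2 runs 2 units, time = 39
Finish times: [35, 39, 34, 16]
Average turnaround = 124/4 = 31.0

31.0


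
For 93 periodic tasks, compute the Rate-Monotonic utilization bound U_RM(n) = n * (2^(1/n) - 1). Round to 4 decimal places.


Compute 2^(1/93) = 1.0074810397
Subtract 1: 1.0074810397 - 1 = 0.0074810397
Multiply by n: 93 * 0.0074810397 = 0.6957366921
Round to 4 dp: 0.6957

0.6957


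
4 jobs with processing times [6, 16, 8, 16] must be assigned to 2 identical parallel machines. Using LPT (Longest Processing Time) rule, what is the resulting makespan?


Sort jobs in decreasing order (LPT): [16, 16, 8, 6]
Assign each job to the least loaded machine:
  Machine 1: jobs [16, 8], load = 24
  Machine 2: jobs [16, 6], load = 22
Makespan = max load = 24

24


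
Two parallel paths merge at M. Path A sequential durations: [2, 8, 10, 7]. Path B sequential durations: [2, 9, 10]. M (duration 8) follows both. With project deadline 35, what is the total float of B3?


Forward pass: ES(B3) = sum of predecessors on chain B = 11
EF = ES + duration = 11 + 10 = 21
Backward pass: LF(M) = deadline = 35; LS(M) = 35 - 8 = 27
LF(B3) = LS(M) - sum(successors on chain B) = 27 - 0 = 27
LS = LF - duration = 27 - 10 = 17
Total float = LS - ES = 17 - 11 = 6

6


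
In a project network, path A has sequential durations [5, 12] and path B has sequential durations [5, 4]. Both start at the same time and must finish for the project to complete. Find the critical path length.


Path A total = 5 + 12 = 17
Path B total = 5 + 4 = 9
Critical path = longest path = max(17, 9) = 17

17


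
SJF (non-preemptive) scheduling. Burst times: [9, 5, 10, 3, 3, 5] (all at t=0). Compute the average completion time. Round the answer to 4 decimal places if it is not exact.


SJF order (ascending): [3, 3, 5, 5, 9, 10]
Completion times:
  Job 1: burst=3, C=3
  Job 2: burst=3, C=6
  Job 3: burst=5, C=11
  Job 4: burst=5, C=16
  Job 5: burst=9, C=25
  Job 6: burst=10, C=35
Average completion = 96/6 = 16.0

16.0


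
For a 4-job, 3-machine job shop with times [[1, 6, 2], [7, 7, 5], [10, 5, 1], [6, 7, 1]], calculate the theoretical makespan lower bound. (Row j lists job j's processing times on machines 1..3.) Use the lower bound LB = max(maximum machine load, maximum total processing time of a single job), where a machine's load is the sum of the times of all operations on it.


Machine loads:
  Machine 1: 1 + 7 + 10 + 6 = 24
  Machine 2: 6 + 7 + 5 + 7 = 25
  Machine 3: 2 + 5 + 1 + 1 = 9
Max machine load = 25
Job totals:
  Job 1: 9
  Job 2: 19
  Job 3: 16
  Job 4: 14
Max job total = 19
Lower bound = max(25, 19) = 25

25


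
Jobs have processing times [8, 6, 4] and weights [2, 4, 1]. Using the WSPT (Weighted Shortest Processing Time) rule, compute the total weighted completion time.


Compute p/w ratios and sort ascending (WSPT): [(6, 4), (8, 2), (4, 1)]
Compute weighted completion times:
  Job (p=6,w=4): C=6, w*C=4*6=24
  Job (p=8,w=2): C=14, w*C=2*14=28
  Job (p=4,w=1): C=18, w*C=1*18=18
Total weighted completion time = 70

70


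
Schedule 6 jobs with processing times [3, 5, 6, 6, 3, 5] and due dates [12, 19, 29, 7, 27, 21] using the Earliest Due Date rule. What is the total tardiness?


Sort by due date (EDD order): [(6, 7), (3, 12), (5, 19), (5, 21), (3, 27), (6, 29)]
Compute completion times and tardiness:
  Job 1: p=6, d=7, C=6, tardiness=max(0,6-7)=0
  Job 2: p=3, d=12, C=9, tardiness=max(0,9-12)=0
  Job 3: p=5, d=19, C=14, tardiness=max(0,14-19)=0
  Job 4: p=5, d=21, C=19, tardiness=max(0,19-21)=0
  Job 5: p=3, d=27, C=22, tardiness=max(0,22-27)=0
  Job 6: p=6, d=29, C=28, tardiness=max(0,28-29)=0
Total tardiness = 0

0


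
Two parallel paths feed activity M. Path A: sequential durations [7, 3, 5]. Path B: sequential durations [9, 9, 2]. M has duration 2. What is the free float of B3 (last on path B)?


ES(B3) = sum of predecessors on chain B = 18
EF(B3) = ES + duration = 18 + 2 = 20
Successor of B3 is M. ES(M) = max(sum(A), sum(B)) = max(15, 20) = 20
Free float = ES(successor) - EF(current) = 20 - 20 = 0

0


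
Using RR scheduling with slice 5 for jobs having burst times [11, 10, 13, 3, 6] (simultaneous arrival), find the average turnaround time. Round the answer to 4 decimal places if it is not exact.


Time quantum = 5
Execution trace:
  J1 runs 5 units, time = 5
  J2 runs 5 units, time = 10
  J3 runs 5 units, time = 15
  J4 runs 3 units, time = 18
  J5 runs 5 units, time = 23
  J1 runs 5 units, time = 28
  J2 runs 5 units, time = 33
  J3 runs 5 units, time = 38
  J5 runs 1 units, time = 39
  J1 runs 1 units, time = 40
  J3 runs 3 units, time = 43
Finish times: [40, 33, 43, 18, 39]
Average turnaround = 173/5 = 34.6

34.6


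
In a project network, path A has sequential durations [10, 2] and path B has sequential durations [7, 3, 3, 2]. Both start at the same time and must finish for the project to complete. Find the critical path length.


Path A total = 10 + 2 = 12
Path B total = 7 + 3 + 3 + 2 = 15
Critical path = longest path = max(12, 15) = 15

15


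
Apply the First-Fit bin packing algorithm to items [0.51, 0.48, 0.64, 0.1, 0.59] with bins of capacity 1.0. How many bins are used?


Place items sequentially using First-Fit:
  Item 0.51 -> new Bin 1
  Item 0.48 -> Bin 1 (now 0.99)
  Item 0.64 -> new Bin 2
  Item 0.1 -> Bin 2 (now 0.74)
  Item 0.59 -> new Bin 3
Total bins used = 3

3


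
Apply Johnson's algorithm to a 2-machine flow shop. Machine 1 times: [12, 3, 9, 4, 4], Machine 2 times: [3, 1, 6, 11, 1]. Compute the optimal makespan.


Apply Johnson's rule:
  Group 1 (a <= b): [(4, 4, 11)]
  Group 2 (a > b): [(3, 9, 6), (1, 12, 3), (2, 3, 1), (5, 4, 1)]
Optimal job order: [4, 3, 1, 2, 5]
Schedule:
  Job 4: M1 done at 4, M2 done at 15
  Job 3: M1 done at 13, M2 done at 21
  Job 1: M1 done at 25, M2 done at 28
  Job 2: M1 done at 28, M2 done at 29
  Job 5: M1 done at 32, M2 done at 33
Makespan = 33

33


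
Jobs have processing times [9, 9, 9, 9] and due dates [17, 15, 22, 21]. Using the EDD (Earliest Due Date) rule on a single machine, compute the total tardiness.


Sort by due date (EDD order): [(9, 15), (9, 17), (9, 21), (9, 22)]
Compute completion times and tardiness:
  Job 1: p=9, d=15, C=9, tardiness=max(0,9-15)=0
  Job 2: p=9, d=17, C=18, tardiness=max(0,18-17)=1
  Job 3: p=9, d=21, C=27, tardiness=max(0,27-21)=6
  Job 4: p=9, d=22, C=36, tardiness=max(0,36-22)=14
Total tardiness = 21

21


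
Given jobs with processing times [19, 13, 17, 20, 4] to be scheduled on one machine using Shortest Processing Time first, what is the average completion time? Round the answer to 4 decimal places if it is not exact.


Sort jobs by processing time (SPT order): [4, 13, 17, 19, 20]
Compute completion times sequentially:
  Job 1: processing = 4, completes at 4
  Job 2: processing = 13, completes at 17
  Job 3: processing = 17, completes at 34
  Job 4: processing = 19, completes at 53
  Job 5: processing = 20, completes at 73
Sum of completion times = 181
Average completion time = 181/5 = 36.2

36.2


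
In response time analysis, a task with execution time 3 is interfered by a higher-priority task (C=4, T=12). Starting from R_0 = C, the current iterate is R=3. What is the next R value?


R_next = C + ceil(R_prev / T_hp) * C_hp
ceil(3 / 12) = ceil(0.25) = 1
Interference = 1 * 4 = 4
R_next = 3 + 4 = 7

7


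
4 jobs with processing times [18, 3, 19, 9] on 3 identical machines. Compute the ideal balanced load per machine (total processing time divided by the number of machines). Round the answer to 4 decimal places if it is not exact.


Total processing time = 18 + 3 + 19 + 9 = 49
Number of machines = 3
Ideal balanced load = 49 / 3 = 16.3333

16.3333


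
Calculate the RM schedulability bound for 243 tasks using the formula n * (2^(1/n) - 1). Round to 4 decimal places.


Compute 2^(1/243) = 1.0028565297
Subtract 1: 1.0028565297 - 1 = 0.0028565297
Multiply by n: 243 * 0.0028565297 = 0.6941367171
Round to 4 dp: 0.6941

0.6941


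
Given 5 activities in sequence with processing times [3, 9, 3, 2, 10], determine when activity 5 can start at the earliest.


Activity 5 starts after activities 1 through 4 complete.
Predecessor durations: [3, 9, 3, 2]
ES = 3 + 9 + 3 + 2 = 17

17


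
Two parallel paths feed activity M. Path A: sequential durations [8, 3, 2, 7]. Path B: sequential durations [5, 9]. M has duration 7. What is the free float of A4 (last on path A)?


ES(A4) = sum of predecessors on chain A = 13
EF(A4) = ES + duration = 13 + 7 = 20
Successor of A4 is M. ES(M) = max(sum(A), sum(B)) = max(20, 14) = 20
Free float = ES(successor) - EF(current) = 20 - 20 = 0

0


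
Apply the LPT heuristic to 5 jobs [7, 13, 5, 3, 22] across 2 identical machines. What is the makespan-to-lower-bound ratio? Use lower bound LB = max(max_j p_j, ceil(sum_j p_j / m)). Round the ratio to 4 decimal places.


LPT order: [22, 13, 7, 5, 3]
Machine loads after assignment: [25, 25]
LPT makespan = 25
Lower bound = max(max_job, ceil(total/2)) = max(22, 25) = 25
Ratio = 25 / 25 = 1.0

1.0


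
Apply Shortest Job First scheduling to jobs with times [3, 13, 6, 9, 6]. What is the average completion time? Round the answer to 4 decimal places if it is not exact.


SJF order (ascending): [3, 6, 6, 9, 13]
Completion times:
  Job 1: burst=3, C=3
  Job 2: burst=6, C=9
  Job 3: burst=6, C=15
  Job 4: burst=9, C=24
  Job 5: burst=13, C=37
Average completion = 88/5 = 17.6

17.6


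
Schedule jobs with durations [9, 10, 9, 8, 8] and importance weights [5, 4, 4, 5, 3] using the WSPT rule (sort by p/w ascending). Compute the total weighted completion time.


Compute p/w ratios and sort ascending (WSPT): [(8, 5), (9, 5), (9, 4), (10, 4), (8, 3)]
Compute weighted completion times:
  Job (p=8,w=5): C=8, w*C=5*8=40
  Job (p=9,w=5): C=17, w*C=5*17=85
  Job (p=9,w=4): C=26, w*C=4*26=104
  Job (p=10,w=4): C=36, w*C=4*36=144
  Job (p=8,w=3): C=44, w*C=3*44=132
Total weighted completion time = 505

505


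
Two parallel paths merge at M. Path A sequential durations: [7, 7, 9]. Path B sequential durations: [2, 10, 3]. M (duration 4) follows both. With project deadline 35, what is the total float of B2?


Forward pass: ES(B2) = sum of predecessors on chain B = 2
EF = ES + duration = 2 + 10 = 12
Backward pass: LF(M) = deadline = 35; LS(M) = 35 - 4 = 31
LF(B2) = LS(M) - sum(successors on chain B) = 31 - 3 = 28
LS = LF - duration = 28 - 10 = 18
Total float = LS - ES = 18 - 2 = 16

16


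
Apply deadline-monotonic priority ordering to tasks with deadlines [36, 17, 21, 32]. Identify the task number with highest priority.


Sort tasks by relative deadline (ascending):
  Task 2: deadline = 17
  Task 3: deadline = 21
  Task 4: deadline = 32
  Task 1: deadline = 36
Priority order (highest first): [2, 3, 4, 1]
Highest priority task = 2

2


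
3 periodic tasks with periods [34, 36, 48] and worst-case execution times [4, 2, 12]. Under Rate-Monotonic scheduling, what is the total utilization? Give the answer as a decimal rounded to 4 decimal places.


Compute individual utilizations (exact fractions):
  Task 1: C/T = 4/34 = 2/17 (approx. 0.1176)
  Task 2: C/T = 2/36 = 1/18 (approx. 0.0556)
  Task 3: C/T = 12/48 = 1/4 (approx. 0.25)
Total utilization U = 2/17 + 1/18 + 1/4 = 259/612
Rounded to 4 decimal places: U = 0.4232
RM (Liu & Layland) bound for 3 tasks = 0.779763; compare with U = 259/612 (approx. 0.423203)
U <= bound, so schedulable by RM sufficient condition.

0.4232


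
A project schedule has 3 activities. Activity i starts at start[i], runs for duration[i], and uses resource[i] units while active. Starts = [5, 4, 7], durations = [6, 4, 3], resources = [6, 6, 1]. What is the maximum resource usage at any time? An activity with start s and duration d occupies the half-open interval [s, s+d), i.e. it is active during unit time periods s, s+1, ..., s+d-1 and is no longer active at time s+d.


Each activity i is active on [start_i, start_i + duration_i).
Compute total resource usage per time slot:
  t=0: active resources = [], total = 0
  t=1: active resources = [], total = 0
  t=2: active resources = [], total = 0
  t=3: active resources = [], total = 0
  t=4: active resources = [6], total = 6
  t=5: active resources = [6, 6], total = 12
  t=6: active resources = [6, 6], total = 12
  t=7: active resources = [6, 6, 1], total = 13
  t=8: active resources = [6, 1], total = 7
  t=9: active resources = [6, 1], total = 7
  t=10: active resources = [6], total = 6
Peak resource demand = 13

13


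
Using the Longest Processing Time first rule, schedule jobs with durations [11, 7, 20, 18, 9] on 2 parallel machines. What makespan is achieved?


Sort jobs in decreasing order (LPT): [20, 18, 11, 9, 7]
Assign each job to the least loaded machine:
  Machine 1: jobs [20, 9, 7], load = 36
  Machine 2: jobs [18, 11], load = 29
Makespan = max load = 36

36


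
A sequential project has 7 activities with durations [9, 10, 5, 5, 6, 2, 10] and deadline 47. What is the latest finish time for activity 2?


LF(activity 2) = deadline - sum of successor durations
Successors: activities 3 through 7 with durations [5, 5, 6, 2, 10]
Sum of successor durations = 28
LF = 47 - 28 = 19

19


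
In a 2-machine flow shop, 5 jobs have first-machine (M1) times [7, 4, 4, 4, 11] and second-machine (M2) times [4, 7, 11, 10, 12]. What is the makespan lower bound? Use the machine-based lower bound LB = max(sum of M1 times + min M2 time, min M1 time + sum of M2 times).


LB1 = sum(M1 times) + min(M2 times) = 30 + 4 = 34
LB2 = min(M1 times) + sum(M2 times) = 4 + 44 = 48
Lower bound = max(LB1, LB2) = max(34, 48) = 48

48


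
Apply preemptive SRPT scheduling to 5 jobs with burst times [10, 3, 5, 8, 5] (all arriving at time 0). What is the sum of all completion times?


Since all jobs arrive at t=0, SRPT equals SPT ordering.
SPT order: [3, 5, 5, 8, 10]
Completion times:
  Job 1: p=3, C=3
  Job 2: p=5, C=8
  Job 3: p=5, C=13
  Job 4: p=8, C=21
  Job 5: p=10, C=31
Total completion time = 3 + 8 + 13 + 21 + 31 = 76

76


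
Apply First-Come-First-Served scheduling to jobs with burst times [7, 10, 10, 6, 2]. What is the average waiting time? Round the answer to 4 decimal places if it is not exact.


FCFS order (as given): [7, 10, 10, 6, 2]
Waiting times:
  Job 1: wait = 0
  Job 2: wait = 7
  Job 3: wait = 17
  Job 4: wait = 27
  Job 5: wait = 33
Sum of waiting times = 84
Average waiting time = 84/5 = 16.8

16.8


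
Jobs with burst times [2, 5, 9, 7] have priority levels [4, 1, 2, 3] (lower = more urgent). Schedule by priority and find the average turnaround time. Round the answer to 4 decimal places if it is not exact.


Sort by priority (ascending = highest first):
Order: [(1, 5), (2, 9), (3, 7), (4, 2)]
Completion times:
  Priority 1, burst=5, C=5
  Priority 2, burst=9, C=14
  Priority 3, burst=7, C=21
  Priority 4, burst=2, C=23
Average turnaround = 63/4 = 15.75

15.75


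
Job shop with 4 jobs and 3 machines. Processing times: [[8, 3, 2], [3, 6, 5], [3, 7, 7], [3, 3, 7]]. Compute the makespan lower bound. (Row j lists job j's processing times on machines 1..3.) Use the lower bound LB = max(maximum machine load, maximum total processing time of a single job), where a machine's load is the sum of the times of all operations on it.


Machine loads:
  Machine 1: 8 + 3 + 3 + 3 = 17
  Machine 2: 3 + 6 + 7 + 3 = 19
  Machine 3: 2 + 5 + 7 + 7 = 21
Max machine load = 21
Job totals:
  Job 1: 13
  Job 2: 14
  Job 3: 17
  Job 4: 13
Max job total = 17
Lower bound = max(21, 17) = 21

21


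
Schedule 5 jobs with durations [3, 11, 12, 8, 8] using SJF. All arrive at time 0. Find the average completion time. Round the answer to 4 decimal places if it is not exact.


SJF order (ascending): [3, 8, 8, 11, 12]
Completion times:
  Job 1: burst=3, C=3
  Job 2: burst=8, C=11
  Job 3: burst=8, C=19
  Job 4: burst=11, C=30
  Job 5: burst=12, C=42
Average completion = 105/5 = 21.0

21.0


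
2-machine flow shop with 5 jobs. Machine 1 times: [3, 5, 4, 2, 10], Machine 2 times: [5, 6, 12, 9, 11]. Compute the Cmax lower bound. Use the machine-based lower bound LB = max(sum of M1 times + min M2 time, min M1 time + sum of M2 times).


LB1 = sum(M1 times) + min(M2 times) = 24 + 5 = 29
LB2 = min(M1 times) + sum(M2 times) = 2 + 43 = 45
Lower bound = max(LB1, LB2) = max(29, 45) = 45

45


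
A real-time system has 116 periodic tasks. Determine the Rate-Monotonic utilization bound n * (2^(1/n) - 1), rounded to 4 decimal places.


Compute 2^(1/116) = 1.0059932951
Subtract 1: 1.0059932951 - 1 = 0.0059932951
Multiply by n: 116 * 0.0059932951 = 0.6952222316
Round to 4 dp: 0.6952

0.6952


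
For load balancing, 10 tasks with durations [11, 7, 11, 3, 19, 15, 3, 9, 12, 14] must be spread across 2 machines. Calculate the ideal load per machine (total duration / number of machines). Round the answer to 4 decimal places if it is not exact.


Total processing time = 11 + 7 + 11 + 3 + 19 + 15 + 3 + 9 + 12 + 14 = 104
Number of machines = 2
Ideal balanced load = 104 / 2 = 52.0

52.0


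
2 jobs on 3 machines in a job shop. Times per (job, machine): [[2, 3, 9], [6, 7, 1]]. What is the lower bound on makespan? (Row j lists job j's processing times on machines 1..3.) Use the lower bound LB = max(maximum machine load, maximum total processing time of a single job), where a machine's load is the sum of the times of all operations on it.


Machine loads:
  Machine 1: 2 + 6 = 8
  Machine 2: 3 + 7 = 10
  Machine 3: 9 + 1 = 10
Max machine load = 10
Job totals:
  Job 1: 14
  Job 2: 14
Max job total = 14
Lower bound = max(10, 14) = 14

14


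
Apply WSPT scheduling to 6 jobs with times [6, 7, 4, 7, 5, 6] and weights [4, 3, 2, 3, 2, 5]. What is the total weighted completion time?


Compute p/w ratios and sort ascending (WSPT): [(6, 5), (6, 4), (4, 2), (7, 3), (7, 3), (5, 2)]
Compute weighted completion times:
  Job (p=6,w=5): C=6, w*C=5*6=30
  Job (p=6,w=4): C=12, w*C=4*12=48
  Job (p=4,w=2): C=16, w*C=2*16=32
  Job (p=7,w=3): C=23, w*C=3*23=69
  Job (p=7,w=3): C=30, w*C=3*30=90
  Job (p=5,w=2): C=35, w*C=2*35=70
Total weighted completion time = 339

339


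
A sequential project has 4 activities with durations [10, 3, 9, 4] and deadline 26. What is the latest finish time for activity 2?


LF(activity 2) = deadline - sum of successor durations
Successors: activities 3 through 4 with durations [9, 4]
Sum of successor durations = 13
LF = 26 - 13 = 13

13


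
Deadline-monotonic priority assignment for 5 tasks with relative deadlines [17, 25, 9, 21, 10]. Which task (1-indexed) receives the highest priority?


Sort tasks by relative deadline (ascending):
  Task 3: deadline = 9
  Task 5: deadline = 10
  Task 1: deadline = 17
  Task 4: deadline = 21
  Task 2: deadline = 25
Priority order (highest first): [3, 5, 1, 4, 2]
Highest priority task = 3

3


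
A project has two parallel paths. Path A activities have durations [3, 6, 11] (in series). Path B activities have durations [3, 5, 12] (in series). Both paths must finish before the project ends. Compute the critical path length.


Path A total = 3 + 6 + 11 = 20
Path B total = 3 + 5 + 12 = 20
Critical path = longest path = max(20, 20) = 20

20


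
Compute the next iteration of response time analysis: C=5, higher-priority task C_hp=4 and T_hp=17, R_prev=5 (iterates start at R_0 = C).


R_next = C + ceil(R_prev / T_hp) * C_hp
ceil(5 / 17) = ceil(0.2941) = 1
Interference = 1 * 4 = 4
R_next = 5 + 4 = 9

9


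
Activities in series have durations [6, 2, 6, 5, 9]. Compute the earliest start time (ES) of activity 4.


Activity 4 starts after activities 1 through 3 complete.
Predecessor durations: [6, 2, 6]
ES = 6 + 2 + 6 = 14

14


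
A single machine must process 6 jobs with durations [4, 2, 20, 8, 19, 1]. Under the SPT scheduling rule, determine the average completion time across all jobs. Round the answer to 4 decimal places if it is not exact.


Sort jobs by processing time (SPT order): [1, 2, 4, 8, 19, 20]
Compute completion times sequentially:
  Job 1: processing = 1, completes at 1
  Job 2: processing = 2, completes at 3
  Job 3: processing = 4, completes at 7
  Job 4: processing = 8, completes at 15
  Job 5: processing = 19, completes at 34
  Job 6: processing = 20, completes at 54
Sum of completion times = 114
Average completion time = 114/6 = 19.0

19.0


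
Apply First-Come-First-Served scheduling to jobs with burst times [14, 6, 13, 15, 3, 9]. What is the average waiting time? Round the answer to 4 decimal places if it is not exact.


FCFS order (as given): [14, 6, 13, 15, 3, 9]
Waiting times:
  Job 1: wait = 0
  Job 2: wait = 14
  Job 3: wait = 20
  Job 4: wait = 33
  Job 5: wait = 48
  Job 6: wait = 51
Sum of waiting times = 166
Average waiting time = 166/6 = 27.6667

27.6667


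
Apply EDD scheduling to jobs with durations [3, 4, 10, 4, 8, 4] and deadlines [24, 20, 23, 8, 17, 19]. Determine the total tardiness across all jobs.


Sort by due date (EDD order): [(4, 8), (8, 17), (4, 19), (4, 20), (10, 23), (3, 24)]
Compute completion times and tardiness:
  Job 1: p=4, d=8, C=4, tardiness=max(0,4-8)=0
  Job 2: p=8, d=17, C=12, tardiness=max(0,12-17)=0
  Job 3: p=4, d=19, C=16, tardiness=max(0,16-19)=0
  Job 4: p=4, d=20, C=20, tardiness=max(0,20-20)=0
  Job 5: p=10, d=23, C=30, tardiness=max(0,30-23)=7
  Job 6: p=3, d=24, C=33, tardiness=max(0,33-24)=9
Total tardiness = 16

16


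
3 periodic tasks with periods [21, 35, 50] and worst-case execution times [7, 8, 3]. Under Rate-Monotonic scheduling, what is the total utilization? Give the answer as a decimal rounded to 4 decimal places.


Compute individual utilizations (exact fractions):
  Task 1: C/T = 7/21 = 1/3 (approx. 0.3333)
  Task 2: C/T = 8/35 (approx. 0.2286)
  Task 3: C/T = 3/50 (approx. 0.06)
Total utilization U = 1/3 + 8/35 + 3/50 = 653/1050
Rounded to 4 decimal places: U = 0.6219
RM (Liu & Layland) bound for 3 tasks = 0.779763; compare with U = 653/1050 (approx. 0.621905)
U <= bound, so schedulable by RM sufficient condition.

0.6219


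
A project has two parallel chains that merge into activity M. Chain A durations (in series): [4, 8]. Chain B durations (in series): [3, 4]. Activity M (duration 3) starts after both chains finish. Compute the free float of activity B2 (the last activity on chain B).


ES(B2) = sum of predecessors on chain B = 3
EF(B2) = ES + duration = 3 + 4 = 7
Successor of B2 is M. ES(M) = max(sum(A), sum(B)) = max(12, 7) = 12
Free float = ES(successor) - EF(current) = 12 - 7 = 5

5


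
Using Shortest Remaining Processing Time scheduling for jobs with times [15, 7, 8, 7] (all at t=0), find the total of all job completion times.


Since all jobs arrive at t=0, SRPT equals SPT ordering.
SPT order: [7, 7, 8, 15]
Completion times:
  Job 1: p=7, C=7
  Job 2: p=7, C=14
  Job 3: p=8, C=22
  Job 4: p=15, C=37
Total completion time = 7 + 14 + 22 + 37 = 80

80


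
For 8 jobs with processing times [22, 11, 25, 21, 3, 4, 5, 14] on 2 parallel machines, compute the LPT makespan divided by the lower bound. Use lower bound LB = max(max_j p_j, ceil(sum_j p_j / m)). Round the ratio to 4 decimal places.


LPT order: [25, 22, 21, 14, 11, 5, 4, 3]
Machine loads after assignment: [53, 52]
LPT makespan = 53
Lower bound = max(max_job, ceil(total/2)) = max(25, 53) = 53
Ratio = 53 / 53 = 1.0

1.0


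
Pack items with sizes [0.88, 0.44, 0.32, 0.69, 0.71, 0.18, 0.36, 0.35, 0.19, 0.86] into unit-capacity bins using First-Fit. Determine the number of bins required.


Place items sequentially using First-Fit:
  Item 0.88 -> new Bin 1
  Item 0.44 -> new Bin 2
  Item 0.32 -> Bin 2 (now 0.76)
  Item 0.69 -> new Bin 3
  Item 0.71 -> new Bin 4
  Item 0.18 -> Bin 2 (now 0.94)
  Item 0.36 -> new Bin 5
  Item 0.35 -> Bin 5 (now 0.71)
  Item 0.19 -> Bin 3 (now 0.88)
  Item 0.86 -> new Bin 6
Total bins used = 6

6


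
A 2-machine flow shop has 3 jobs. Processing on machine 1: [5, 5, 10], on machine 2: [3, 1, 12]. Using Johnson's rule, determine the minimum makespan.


Apply Johnson's rule:
  Group 1 (a <= b): [(3, 10, 12)]
  Group 2 (a > b): [(1, 5, 3), (2, 5, 1)]
Optimal job order: [3, 1, 2]
Schedule:
  Job 3: M1 done at 10, M2 done at 22
  Job 1: M1 done at 15, M2 done at 25
  Job 2: M1 done at 20, M2 done at 26
Makespan = 26

26


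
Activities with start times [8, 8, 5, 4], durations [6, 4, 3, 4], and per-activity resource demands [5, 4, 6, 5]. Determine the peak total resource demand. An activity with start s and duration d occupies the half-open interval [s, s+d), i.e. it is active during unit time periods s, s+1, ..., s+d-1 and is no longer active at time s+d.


Each activity i is active on [start_i, start_i + duration_i).
Compute total resource usage per time slot:
  t=0: active resources = [], total = 0
  t=1: active resources = [], total = 0
  t=2: active resources = [], total = 0
  t=3: active resources = [], total = 0
  t=4: active resources = [5], total = 5
  t=5: active resources = [6, 5], total = 11
  t=6: active resources = [6, 5], total = 11
  t=7: active resources = [6, 5], total = 11
  t=8: active resources = [5, 4], total = 9
  t=9: active resources = [5, 4], total = 9
  t=10: active resources = [5, 4], total = 9
  t=11: active resources = [5, 4], total = 9
  t=12: active resources = [5], total = 5
  t=13: active resources = [5], total = 5
Peak resource demand = 11

11


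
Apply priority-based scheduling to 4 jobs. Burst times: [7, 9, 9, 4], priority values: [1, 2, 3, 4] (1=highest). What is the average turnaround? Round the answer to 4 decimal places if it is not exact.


Sort by priority (ascending = highest first):
Order: [(1, 7), (2, 9), (3, 9), (4, 4)]
Completion times:
  Priority 1, burst=7, C=7
  Priority 2, burst=9, C=16
  Priority 3, burst=9, C=25
  Priority 4, burst=4, C=29
Average turnaround = 77/4 = 19.25

19.25


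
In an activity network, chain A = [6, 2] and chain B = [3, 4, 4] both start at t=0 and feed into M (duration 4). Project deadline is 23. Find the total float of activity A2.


Forward pass: ES(A2) = sum of predecessors on chain A = 6
EF = ES + duration = 6 + 2 = 8
Backward pass: LF(M) = deadline = 23; LS(M) = 23 - 4 = 19
LF(A2) = LS(M) - sum(successors on chain A) = 19 - 0 = 19
LS = LF - duration = 19 - 2 = 17
Total float = LS - ES = 17 - 6 = 11

11


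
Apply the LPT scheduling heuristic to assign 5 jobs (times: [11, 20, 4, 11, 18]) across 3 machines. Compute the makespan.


Sort jobs in decreasing order (LPT): [20, 18, 11, 11, 4]
Assign each job to the least loaded machine:
  Machine 1: jobs [20], load = 20
  Machine 2: jobs [18, 4], load = 22
  Machine 3: jobs [11, 11], load = 22
Makespan = max load = 22

22


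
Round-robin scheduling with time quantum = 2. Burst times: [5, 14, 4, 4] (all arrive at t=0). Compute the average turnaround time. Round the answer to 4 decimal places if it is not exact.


Time quantum = 2
Execution trace:
  J1 runs 2 units, time = 2
  J2 runs 2 units, time = 4
  J3 runs 2 units, time = 6
  J4 runs 2 units, time = 8
  J1 runs 2 units, time = 10
  J2 runs 2 units, time = 12
  J3 runs 2 units, time = 14
  J4 runs 2 units, time = 16
  J1 runs 1 units, time = 17
  J2 runs 2 units, time = 19
  J2 runs 2 units, time = 21
  J2 runs 2 units, time = 23
  J2 runs 2 units, time = 25
  J2 runs 2 units, time = 27
Finish times: [17, 27, 14, 16]
Average turnaround = 74/4 = 18.5

18.5


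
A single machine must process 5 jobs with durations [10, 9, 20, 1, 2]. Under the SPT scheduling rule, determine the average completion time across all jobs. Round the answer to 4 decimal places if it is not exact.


Sort jobs by processing time (SPT order): [1, 2, 9, 10, 20]
Compute completion times sequentially:
  Job 1: processing = 1, completes at 1
  Job 2: processing = 2, completes at 3
  Job 3: processing = 9, completes at 12
  Job 4: processing = 10, completes at 22
  Job 5: processing = 20, completes at 42
Sum of completion times = 80
Average completion time = 80/5 = 16.0

16.0


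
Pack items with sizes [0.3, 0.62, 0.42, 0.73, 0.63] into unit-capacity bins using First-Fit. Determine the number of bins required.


Place items sequentially using First-Fit:
  Item 0.3 -> new Bin 1
  Item 0.62 -> Bin 1 (now 0.92)
  Item 0.42 -> new Bin 2
  Item 0.73 -> new Bin 3
  Item 0.63 -> new Bin 4
Total bins used = 4

4


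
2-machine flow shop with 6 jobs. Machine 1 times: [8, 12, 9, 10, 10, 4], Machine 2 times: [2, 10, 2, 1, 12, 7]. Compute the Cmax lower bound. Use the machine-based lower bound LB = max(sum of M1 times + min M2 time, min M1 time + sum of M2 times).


LB1 = sum(M1 times) + min(M2 times) = 53 + 1 = 54
LB2 = min(M1 times) + sum(M2 times) = 4 + 34 = 38
Lower bound = max(LB1, LB2) = max(54, 38) = 54

54


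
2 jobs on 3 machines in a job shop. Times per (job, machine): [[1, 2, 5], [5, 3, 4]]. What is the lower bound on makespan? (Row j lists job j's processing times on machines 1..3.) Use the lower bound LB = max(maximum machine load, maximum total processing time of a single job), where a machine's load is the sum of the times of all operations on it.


Machine loads:
  Machine 1: 1 + 5 = 6
  Machine 2: 2 + 3 = 5
  Machine 3: 5 + 4 = 9
Max machine load = 9
Job totals:
  Job 1: 8
  Job 2: 12
Max job total = 12
Lower bound = max(9, 12) = 12

12


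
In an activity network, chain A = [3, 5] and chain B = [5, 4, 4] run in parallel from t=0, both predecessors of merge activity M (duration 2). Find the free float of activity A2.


ES(A2) = sum of predecessors on chain A = 3
EF(A2) = ES + duration = 3 + 5 = 8
Successor of A2 is M. ES(M) = max(sum(A), sum(B)) = max(8, 13) = 13
Free float = ES(successor) - EF(current) = 13 - 8 = 5

5


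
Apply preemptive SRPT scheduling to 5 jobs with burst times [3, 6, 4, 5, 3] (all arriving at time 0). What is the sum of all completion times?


Since all jobs arrive at t=0, SRPT equals SPT ordering.
SPT order: [3, 3, 4, 5, 6]
Completion times:
  Job 1: p=3, C=3
  Job 2: p=3, C=6
  Job 3: p=4, C=10
  Job 4: p=5, C=15
  Job 5: p=6, C=21
Total completion time = 3 + 6 + 10 + 15 + 21 = 55

55


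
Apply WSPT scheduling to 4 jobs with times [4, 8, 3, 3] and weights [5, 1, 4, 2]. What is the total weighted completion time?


Compute p/w ratios and sort ascending (WSPT): [(3, 4), (4, 5), (3, 2), (8, 1)]
Compute weighted completion times:
  Job (p=3,w=4): C=3, w*C=4*3=12
  Job (p=4,w=5): C=7, w*C=5*7=35
  Job (p=3,w=2): C=10, w*C=2*10=20
  Job (p=8,w=1): C=18, w*C=1*18=18
Total weighted completion time = 85

85


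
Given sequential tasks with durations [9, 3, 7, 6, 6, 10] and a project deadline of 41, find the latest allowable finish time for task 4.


LF(activity 4) = deadline - sum of successor durations
Successors: activities 5 through 6 with durations [6, 10]
Sum of successor durations = 16
LF = 41 - 16 = 25

25


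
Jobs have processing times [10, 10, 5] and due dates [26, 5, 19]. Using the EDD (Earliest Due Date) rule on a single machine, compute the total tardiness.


Sort by due date (EDD order): [(10, 5), (5, 19), (10, 26)]
Compute completion times and tardiness:
  Job 1: p=10, d=5, C=10, tardiness=max(0,10-5)=5
  Job 2: p=5, d=19, C=15, tardiness=max(0,15-19)=0
  Job 3: p=10, d=26, C=25, tardiness=max(0,25-26)=0
Total tardiness = 5

5


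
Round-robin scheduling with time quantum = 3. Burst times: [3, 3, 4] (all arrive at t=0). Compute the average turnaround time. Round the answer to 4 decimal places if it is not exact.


Time quantum = 3
Execution trace:
  J1 runs 3 units, time = 3
  J2 runs 3 units, time = 6
  J3 runs 3 units, time = 9
  J3 runs 1 units, time = 10
Finish times: [3, 6, 10]
Average turnaround = 19/3 = 6.3333

6.3333


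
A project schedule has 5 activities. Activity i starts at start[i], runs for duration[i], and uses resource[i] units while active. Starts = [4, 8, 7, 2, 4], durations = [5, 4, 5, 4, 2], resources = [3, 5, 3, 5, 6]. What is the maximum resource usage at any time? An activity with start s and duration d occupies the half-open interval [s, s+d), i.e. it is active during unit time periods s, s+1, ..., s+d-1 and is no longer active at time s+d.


Each activity i is active on [start_i, start_i + duration_i).
Compute total resource usage per time slot:
  t=0: active resources = [], total = 0
  t=1: active resources = [], total = 0
  t=2: active resources = [5], total = 5
  t=3: active resources = [5], total = 5
  t=4: active resources = [3, 5, 6], total = 14
  t=5: active resources = [3, 5, 6], total = 14
  t=6: active resources = [3], total = 3
  t=7: active resources = [3, 3], total = 6
  t=8: active resources = [3, 5, 3], total = 11
  t=9: active resources = [5, 3], total = 8
  t=10: active resources = [5, 3], total = 8
  t=11: active resources = [5, 3], total = 8
Peak resource demand = 14

14
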